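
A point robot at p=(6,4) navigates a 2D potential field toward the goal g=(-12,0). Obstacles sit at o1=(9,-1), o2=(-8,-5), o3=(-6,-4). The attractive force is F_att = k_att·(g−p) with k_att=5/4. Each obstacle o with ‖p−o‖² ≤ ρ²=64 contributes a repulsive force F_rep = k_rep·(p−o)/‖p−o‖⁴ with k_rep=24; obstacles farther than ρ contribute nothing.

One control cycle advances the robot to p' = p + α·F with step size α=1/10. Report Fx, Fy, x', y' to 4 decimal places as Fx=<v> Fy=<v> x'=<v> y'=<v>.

F_att = 5/4·(g−p) = 5/4·(-18,-4) = (-22.5000,-5.0000)
o1: d²=34 ≤ ρ²=64; F_rep = 24·(-3,5)/34² = (-0.0623,0.1038)
o2: d²=277 > ρ²=64 → inactive
o3: d²=208 > ρ²=64 → inactive
F = F_att + ΣF_rep = (-22.5623,-4.8962)
p' = p + 1/10·F = (3.7438,3.5104)

Fx=-22.5623 Fy=-4.8962 x'=3.7438 y'=3.5104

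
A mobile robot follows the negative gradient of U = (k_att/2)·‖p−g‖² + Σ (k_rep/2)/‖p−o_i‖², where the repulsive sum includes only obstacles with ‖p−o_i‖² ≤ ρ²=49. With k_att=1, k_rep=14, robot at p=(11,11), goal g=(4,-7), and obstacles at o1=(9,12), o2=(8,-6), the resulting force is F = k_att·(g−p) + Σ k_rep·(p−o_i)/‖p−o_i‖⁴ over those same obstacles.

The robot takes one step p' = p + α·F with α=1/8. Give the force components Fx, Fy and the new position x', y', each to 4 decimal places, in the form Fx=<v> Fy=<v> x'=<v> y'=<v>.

F_att = 1·(g−p) = 1·(-7,-18) = (-7.0000,-18.0000)
o1: d²=5 ≤ ρ²=49; F_rep = 14·(2,-1)/5² = (1.1200,-0.5600)
o2: d²=298 > ρ²=49 → inactive
F = F_att + ΣF_rep = (-5.8800,-18.5600)
p' = p + 1/8·F = (10.2650,8.6800)

Fx=-5.8800 Fy=-18.5600 x'=10.2650 y'=8.6800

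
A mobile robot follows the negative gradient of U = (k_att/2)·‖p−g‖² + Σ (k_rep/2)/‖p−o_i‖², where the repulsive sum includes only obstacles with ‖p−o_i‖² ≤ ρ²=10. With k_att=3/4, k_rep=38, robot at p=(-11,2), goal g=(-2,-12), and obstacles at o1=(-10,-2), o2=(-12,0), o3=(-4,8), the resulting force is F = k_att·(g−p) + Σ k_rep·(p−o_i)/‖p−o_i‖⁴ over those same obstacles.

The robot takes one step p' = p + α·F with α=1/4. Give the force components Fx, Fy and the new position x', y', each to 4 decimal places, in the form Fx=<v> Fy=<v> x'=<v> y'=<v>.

Fx=8.2700 Fy=-7.4600 x'=-8.9325 y'=0.1350

F_att = 3/4·(g−p) = 3/4·(9,-14) = (6.7500,-10.5000)
o1: d²=17 > ρ²=10 → inactive
o2: d²=5 ≤ ρ²=10; F_rep = 38·(1,2)/5² = (1.5200,3.0400)
o3: d²=85 > ρ²=10 → inactive
F = F_att + ΣF_rep = (8.2700,-7.4600)
p' = p + 1/4·F = (-8.9325,0.1350)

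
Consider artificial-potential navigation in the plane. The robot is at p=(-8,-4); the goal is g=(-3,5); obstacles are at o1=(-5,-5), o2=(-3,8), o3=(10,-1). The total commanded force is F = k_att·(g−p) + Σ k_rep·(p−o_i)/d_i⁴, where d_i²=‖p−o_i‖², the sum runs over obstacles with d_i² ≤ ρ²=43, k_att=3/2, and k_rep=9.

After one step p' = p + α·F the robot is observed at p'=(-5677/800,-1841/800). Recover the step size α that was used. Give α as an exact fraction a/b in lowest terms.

F_att = 3/2·(g−p) = 3/2·(5,9) = (7.5000,13.5000)
o1: d²=10 ≤ ρ²=43; F_rep = 9·(-3,1)/10² = (-0.2700,0.0900)
o2: d²=169 > ρ²=43 → inactive
o3: d²=333 > ρ²=43 → inactive
F = F_att + ΣF_rep = (7.2300,13.5900)
Δp = p'−p = (0.9038,1.6987); α = Δx/Fx = (723/800) / (723/100) = 1/8
check: Δy/Fy = (1359/800) / (1359/100) = 1/8 ✓

α = 1/8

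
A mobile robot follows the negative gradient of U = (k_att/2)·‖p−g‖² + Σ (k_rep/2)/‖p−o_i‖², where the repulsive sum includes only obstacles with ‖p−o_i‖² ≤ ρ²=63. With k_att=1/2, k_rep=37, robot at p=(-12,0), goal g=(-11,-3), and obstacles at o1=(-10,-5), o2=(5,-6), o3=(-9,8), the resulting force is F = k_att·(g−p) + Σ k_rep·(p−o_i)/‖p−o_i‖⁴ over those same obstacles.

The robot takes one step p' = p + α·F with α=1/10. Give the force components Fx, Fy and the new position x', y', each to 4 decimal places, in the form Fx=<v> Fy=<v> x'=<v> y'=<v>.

F_att = 1/2·(g−p) = 1/2·(1,-3) = (0.5000,-1.5000)
o1: d²=29 ≤ ρ²=63; F_rep = 37·(-2,5)/29² = (-0.0880,0.2200)
o2: d²=325 > ρ²=63 → inactive
o3: d²=73 > ρ²=63 → inactive
F = F_att + ΣF_rep = (0.4120,-1.2800)
p' = p + 1/10·F = (-11.9588,-0.1280)

Fx=0.4120 Fy=-1.2800 x'=-11.9588 y'=-0.1280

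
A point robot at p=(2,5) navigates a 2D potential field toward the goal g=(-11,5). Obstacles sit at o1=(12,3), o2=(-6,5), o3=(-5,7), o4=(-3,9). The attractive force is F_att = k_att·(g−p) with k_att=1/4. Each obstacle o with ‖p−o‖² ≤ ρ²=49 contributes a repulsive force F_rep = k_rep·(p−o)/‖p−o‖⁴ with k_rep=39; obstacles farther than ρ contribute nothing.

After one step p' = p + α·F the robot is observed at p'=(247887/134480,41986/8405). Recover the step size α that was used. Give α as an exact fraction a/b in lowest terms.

F_att = 1/4·(g−p) = 1/4·(-13,0) = (-3.2500,0.0000)
o1: d²=104 > ρ²=49 → inactive
o2: d²=64 > ρ²=49 → inactive
o3: d²=53 > ρ²=49 → inactive
o4: d²=41 ≤ ρ²=49; F_rep = 39·(5,-4)/41² = (0.1160,-0.0928)
F = F_att + ΣF_rep = (-3.1340,-0.0928)
Δp = p'−p = (-0.1567,-0.0046); α = Δx/Fx = (-21073/134480) / (-21073/6724) = 1/20
check: Δy/Fy = (-39/8405) / (-156/1681) = 1/20 ✓

α = 1/20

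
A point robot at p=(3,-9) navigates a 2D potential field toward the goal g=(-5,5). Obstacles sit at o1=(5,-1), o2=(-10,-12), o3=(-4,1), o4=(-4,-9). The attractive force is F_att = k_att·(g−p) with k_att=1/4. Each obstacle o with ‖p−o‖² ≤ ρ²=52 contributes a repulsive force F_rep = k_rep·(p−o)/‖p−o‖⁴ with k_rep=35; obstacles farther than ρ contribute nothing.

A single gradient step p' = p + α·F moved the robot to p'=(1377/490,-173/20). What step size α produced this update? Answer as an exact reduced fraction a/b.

α = 1/10

F_att = 1/4·(g−p) = 1/4·(-8,14) = (-2.0000,3.5000)
o1: d²=68 > ρ²=52 → inactive
o2: d²=178 > ρ²=52 → inactive
o3: d²=149 > ρ²=52 → inactive
o4: d²=49 ≤ ρ²=52; F_rep = 35·(7,0)/49² = (0.1020,0.0000)
F = F_att + ΣF_rep = (-1.8980,3.5000)
Δp = p'−p = (-0.1898,0.3500); α = Δx/Fx = (-93/490) / (-93/49) = 1/10
check: Δy/Fy = (7/20) / (7/2) = 1/10 ✓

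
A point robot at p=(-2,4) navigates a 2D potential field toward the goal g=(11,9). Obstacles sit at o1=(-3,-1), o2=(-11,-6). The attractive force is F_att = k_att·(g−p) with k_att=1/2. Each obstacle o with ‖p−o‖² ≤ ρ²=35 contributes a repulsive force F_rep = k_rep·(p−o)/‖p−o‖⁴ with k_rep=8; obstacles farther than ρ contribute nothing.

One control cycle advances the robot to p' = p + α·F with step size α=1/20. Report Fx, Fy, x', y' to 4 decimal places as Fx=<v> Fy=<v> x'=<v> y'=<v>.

F_att = 1/2·(g−p) = 1/2·(13,5) = (6.5000,2.5000)
o1: d²=26 ≤ ρ²=35; F_rep = 8·(1,5)/26² = (0.0118,0.0592)
o2: d²=181 > ρ²=35 → inactive
F = F_att + ΣF_rep = (6.5118,2.5592)
p' = p + 1/20·F = (-1.6744,4.1280)

Fx=6.5118 Fy=2.5592 x'=-1.6744 y'=4.1280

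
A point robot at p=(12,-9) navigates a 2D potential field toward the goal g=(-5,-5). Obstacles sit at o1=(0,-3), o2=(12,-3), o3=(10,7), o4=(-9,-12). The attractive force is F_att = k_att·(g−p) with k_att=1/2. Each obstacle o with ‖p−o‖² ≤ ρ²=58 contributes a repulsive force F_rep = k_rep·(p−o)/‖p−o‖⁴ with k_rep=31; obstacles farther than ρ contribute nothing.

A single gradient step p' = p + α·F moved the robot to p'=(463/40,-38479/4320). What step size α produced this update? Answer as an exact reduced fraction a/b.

F_att = 1/2·(g−p) = 1/2·(-17,4) = (-8.5000,2.0000)
o1: d²=180 > ρ²=58 → inactive
o2: d²=36 ≤ ρ²=58; F_rep = 31·(0,-6)/36² = (0.0000,-0.1435)
o3: d²=260 > ρ²=58 → inactive
o4: d²=450 > ρ²=58 → inactive
F = F_att + ΣF_rep = (-8.5000,1.8565)
Δp = p'−p = (-0.4250,0.0928); α = Δx/Fx = (-17/40) / (-17/2) = 1/20
check: Δy/Fy = (401/4320) / (401/216) = 1/20 ✓

α = 1/20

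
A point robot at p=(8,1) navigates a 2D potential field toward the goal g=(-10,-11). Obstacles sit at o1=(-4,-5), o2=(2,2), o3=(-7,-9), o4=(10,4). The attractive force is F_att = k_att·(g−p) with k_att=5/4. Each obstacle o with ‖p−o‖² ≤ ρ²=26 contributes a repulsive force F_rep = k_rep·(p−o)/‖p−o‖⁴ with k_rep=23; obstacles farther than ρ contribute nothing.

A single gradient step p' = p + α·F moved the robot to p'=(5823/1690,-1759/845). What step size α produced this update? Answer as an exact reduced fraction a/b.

F_att = 5/4·(g−p) = 5/4·(-18,-12) = (-22.5000,-15.0000)
o1: d²=180 > ρ²=26 → inactive
o2: d²=37 > ρ²=26 → inactive
o3: d²=325 > ρ²=26 → inactive
o4: d²=13 ≤ ρ²=26; F_rep = 23·(-2,-3)/13² = (-0.2722,-0.4083)
F = F_att + ΣF_rep = (-22.7722,-15.4083)
Δp = p'−p = (-4.5544,-3.0817); α = Δx/Fx = (-7697/1690) / (-7697/338) = 1/5
check: Δy/Fy = (-2604/845) / (-2604/169) = 1/5 ✓

α = 1/5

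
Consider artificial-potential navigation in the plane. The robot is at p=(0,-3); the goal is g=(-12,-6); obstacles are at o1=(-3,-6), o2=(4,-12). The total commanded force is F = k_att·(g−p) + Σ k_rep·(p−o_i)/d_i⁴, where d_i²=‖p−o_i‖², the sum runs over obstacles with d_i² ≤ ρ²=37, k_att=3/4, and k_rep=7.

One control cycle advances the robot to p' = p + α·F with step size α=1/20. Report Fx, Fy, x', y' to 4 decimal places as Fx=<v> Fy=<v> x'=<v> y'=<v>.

Fx=-8.9352 Fy=-2.1852 x'=-0.4468 y'=-3.1093

F_att = 3/4·(g−p) = 3/4·(-12,-3) = (-9.0000,-2.2500)
o1: d²=18 ≤ ρ²=37; F_rep = 7·(3,3)/18² = (0.0648,0.0648)
o2: d²=97 > ρ²=37 → inactive
F = F_att + ΣF_rep = (-8.9352,-2.1852)
p' = p + 1/20·F = (-0.4468,-3.1093)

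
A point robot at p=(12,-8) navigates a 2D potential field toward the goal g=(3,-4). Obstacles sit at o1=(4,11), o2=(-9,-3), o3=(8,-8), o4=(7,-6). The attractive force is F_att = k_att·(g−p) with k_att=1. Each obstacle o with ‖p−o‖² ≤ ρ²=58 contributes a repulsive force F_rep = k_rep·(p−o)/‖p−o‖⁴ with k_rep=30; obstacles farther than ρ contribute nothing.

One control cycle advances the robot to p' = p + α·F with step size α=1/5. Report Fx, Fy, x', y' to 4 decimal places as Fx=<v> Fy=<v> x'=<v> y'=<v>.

Fx=-8.3529 Fy=3.9287 x'=10.3294 y'=-7.2143

F_att = 1·(g−p) = 1·(-9,4) = (-9.0000,4.0000)
o1: d²=425 > ρ²=58 → inactive
o2: d²=466 > ρ²=58 → inactive
o3: d²=16 ≤ ρ²=58; F_rep = 30·(4,0)/16² = (0.4688,0.0000)
o4: d²=29 ≤ ρ²=58; F_rep = 30·(5,-2)/29² = (0.1784,-0.0713)
F = F_att + ΣF_rep = (-8.3529,3.9287)
p' = p + 1/5·F = (10.3294,-7.2143)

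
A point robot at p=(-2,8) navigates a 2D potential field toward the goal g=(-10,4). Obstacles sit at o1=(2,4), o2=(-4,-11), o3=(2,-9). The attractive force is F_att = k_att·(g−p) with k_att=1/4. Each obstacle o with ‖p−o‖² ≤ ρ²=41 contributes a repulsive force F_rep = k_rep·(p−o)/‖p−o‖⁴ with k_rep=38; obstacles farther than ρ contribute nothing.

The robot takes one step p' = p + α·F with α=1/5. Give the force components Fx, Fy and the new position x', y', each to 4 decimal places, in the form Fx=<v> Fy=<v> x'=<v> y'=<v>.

F_att = 1/4·(g−p) = 1/4·(-8,-4) = (-2.0000,-1.0000)
o1: d²=32 ≤ ρ²=41; F_rep = 38·(-4,4)/32² = (-0.1484,0.1484)
o2: d²=365 > ρ²=41 → inactive
o3: d²=305 > ρ²=41 → inactive
F = F_att + ΣF_rep = (-2.1484,-0.8516)
p' = p + 1/5·F = (-2.4297,7.8297)

Fx=-2.1484 Fy=-0.8516 x'=-2.4297 y'=7.8297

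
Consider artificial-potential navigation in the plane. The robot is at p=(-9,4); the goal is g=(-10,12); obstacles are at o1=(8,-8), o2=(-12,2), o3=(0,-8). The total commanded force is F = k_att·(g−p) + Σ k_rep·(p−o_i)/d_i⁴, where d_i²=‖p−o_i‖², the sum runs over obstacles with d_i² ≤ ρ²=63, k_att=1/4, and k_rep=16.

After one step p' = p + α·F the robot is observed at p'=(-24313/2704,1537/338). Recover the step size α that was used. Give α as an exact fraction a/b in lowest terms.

F_att = 1/4·(g−p) = 1/4·(-1,8) = (-0.2500,2.0000)
o1: d²=433 > ρ²=63 → inactive
o2: d²=13 ≤ ρ²=63; F_rep = 16·(3,2)/13² = (0.2840,0.1893)
o3: d²=225 > ρ²=63 → inactive
F = F_att + ΣF_rep = (0.0340,2.1893)
Δp = p'−p = (0.0085,0.5473); α = Δx/Fx = (23/2704) / (23/676) = 1/4
check: Δy/Fy = (185/338) / (370/169) = 1/4 ✓

α = 1/4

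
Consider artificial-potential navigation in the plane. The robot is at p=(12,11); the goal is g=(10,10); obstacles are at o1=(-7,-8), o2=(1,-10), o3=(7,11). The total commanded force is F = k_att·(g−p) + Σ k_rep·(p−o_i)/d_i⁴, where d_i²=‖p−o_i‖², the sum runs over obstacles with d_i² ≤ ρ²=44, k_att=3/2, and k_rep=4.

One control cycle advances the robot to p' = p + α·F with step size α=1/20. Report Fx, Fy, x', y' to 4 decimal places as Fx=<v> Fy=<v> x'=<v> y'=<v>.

F_att = 3/2·(g−p) = 3/2·(-2,-1) = (-3.0000,-1.5000)
o1: d²=722 > ρ²=44 → inactive
o2: d²=562 > ρ²=44 → inactive
o3: d²=25 ≤ ρ²=44; F_rep = 4·(5,0)/25² = (0.0320,0.0000)
F = F_att + ΣF_rep = (-2.9680,-1.5000)
p' = p + 1/20·F = (11.8516,10.9250)

Fx=-2.9680 Fy=-1.5000 x'=11.8516 y'=10.9250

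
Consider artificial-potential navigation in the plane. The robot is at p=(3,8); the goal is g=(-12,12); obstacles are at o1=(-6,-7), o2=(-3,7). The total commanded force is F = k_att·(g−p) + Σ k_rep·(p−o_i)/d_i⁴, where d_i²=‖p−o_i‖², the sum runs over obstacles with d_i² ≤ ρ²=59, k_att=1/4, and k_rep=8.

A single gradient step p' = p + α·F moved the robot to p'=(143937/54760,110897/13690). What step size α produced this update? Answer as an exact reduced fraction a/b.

α = 1/10

F_att = 1/4·(g−p) = 1/4·(-15,4) = (-3.7500,1.0000)
o1: d²=306 > ρ²=59 → inactive
o2: d²=37 ≤ ρ²=59; F_rep = 8·(6,1)/37² = (0.0351,0.0058)
F = F_att + ΣF_rep = (-3.7149,1.0058)
Δp = p'−p = (-0.3715,0.1006); α = Δx/Fx = (-20343/54760) / (-20343/5476) = 1/10
check: Δy/Fy = (1377/13690) / (1377/1369) = 1/10 ✓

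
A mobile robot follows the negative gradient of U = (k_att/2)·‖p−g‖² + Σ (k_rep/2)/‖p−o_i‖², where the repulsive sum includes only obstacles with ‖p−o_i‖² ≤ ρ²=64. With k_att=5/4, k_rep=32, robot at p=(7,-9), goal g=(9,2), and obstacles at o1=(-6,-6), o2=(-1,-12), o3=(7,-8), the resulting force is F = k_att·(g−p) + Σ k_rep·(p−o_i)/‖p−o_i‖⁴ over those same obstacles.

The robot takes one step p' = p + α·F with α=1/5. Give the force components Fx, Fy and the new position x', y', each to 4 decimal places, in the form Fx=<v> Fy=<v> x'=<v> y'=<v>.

Fx=2.5000 Fy=-18.2500 x'=7.5000 y'=-12.6500

F_att = 5/4·(g−p) = 5/4·(2,11) = (2.5000,13.7500)
o1: d²=178 > ρ²=64 → inactive
o2: d²=73 > ρ²=64 → inactive
o3: d²=1 ≤ ρ²=64; F_rep = 32·(0,-1)/1² = (0.0000,-32.0000)
F = F_att + ΣF_rep = (2.5000,-18.2500)
p' = p + 1/5·F = (7.5000,-12.6500)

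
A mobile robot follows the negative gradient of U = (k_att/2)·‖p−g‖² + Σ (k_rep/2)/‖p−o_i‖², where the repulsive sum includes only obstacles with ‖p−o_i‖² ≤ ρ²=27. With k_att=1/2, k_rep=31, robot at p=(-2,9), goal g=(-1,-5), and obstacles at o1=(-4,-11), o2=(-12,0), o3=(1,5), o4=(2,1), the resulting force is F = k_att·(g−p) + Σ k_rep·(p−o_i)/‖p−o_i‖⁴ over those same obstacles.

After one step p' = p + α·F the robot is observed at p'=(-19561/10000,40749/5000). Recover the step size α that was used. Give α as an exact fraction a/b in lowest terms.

α = 1/8

F_att = 1/2·(g−p) = 1/2·(1,-14) = (0.5000,-7.0000)
o1: d²=404 > ρ²=27 → inactive
o2: d²=181 > ρ²=27 → inactive
o3: d²=25 ≤ ρ²=27; F_rep = 31·(-3,4)/25² = (-0.1488,0.1984)
o4: d²=80 > ρ²=27 → inactive
F = F_att + ΣF_rep = (0.3512,-6.8016)
Δp = p'−p = (0.0439,-0.8502); α = Δx/Fx = (439/10000) / (439/1250) = 1/8
check: Δy/Fy = (-4251/5000) / (-4251/625) = 1/8 ✓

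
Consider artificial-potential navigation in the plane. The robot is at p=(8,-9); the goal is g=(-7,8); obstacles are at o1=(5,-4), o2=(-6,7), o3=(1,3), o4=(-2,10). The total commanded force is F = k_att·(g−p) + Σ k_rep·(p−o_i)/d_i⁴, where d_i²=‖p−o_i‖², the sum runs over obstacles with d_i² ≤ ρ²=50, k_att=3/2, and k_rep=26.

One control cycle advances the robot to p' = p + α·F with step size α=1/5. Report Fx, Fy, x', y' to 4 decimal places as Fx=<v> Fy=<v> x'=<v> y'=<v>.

Fx=-22.4325 Fy=25.3875 x'=3.5135 y'=-3.9225

F_att = 3/2·(g−p) = 3/2·(-15,17) = (-22.5000,25.5000)
o1: d²=34 ≤ ρ²=50; F_rep = 26·(3,-5)/34² = (0.0675,-0.1125)
o2: d²=452 > ρ²=50 → inactive
o3: d²=193 > ρ²=50 → inactive
o4: d²=461 > ρ²=50 → inactive
F = F_att + ΣF_rep = (-22.4325,25.3875)
p' = p + 1/5·F = (3.5135,-3.9225)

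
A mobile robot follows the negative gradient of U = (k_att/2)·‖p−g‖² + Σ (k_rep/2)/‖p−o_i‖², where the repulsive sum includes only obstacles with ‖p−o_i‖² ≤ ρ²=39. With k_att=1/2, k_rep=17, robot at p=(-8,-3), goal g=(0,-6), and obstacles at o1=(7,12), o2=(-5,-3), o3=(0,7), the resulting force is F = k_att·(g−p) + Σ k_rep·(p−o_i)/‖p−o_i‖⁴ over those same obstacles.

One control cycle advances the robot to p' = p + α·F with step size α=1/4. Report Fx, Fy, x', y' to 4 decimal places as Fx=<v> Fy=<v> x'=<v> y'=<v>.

Fx=3.3704 Fy=-1.5000 x'=-7.1574 y'=-3.3750

F_att = 1/2·(g−p) = 1/2·(8,-3) = (4.0000,-1.5000)
o1: d²=450 > ρ²=39 → inactive
o2: d²=9 ≤ ρ²=39; F_rep = 17·(-3,0)/9² = (-0.6296,0.0000)
o3: d²=164 > ρ²=39 → inactive
F = F_att + ΣF_rep = (3.3704,-1.5000)
p' = p + 1/4·F = (-7.1574,-3.3750)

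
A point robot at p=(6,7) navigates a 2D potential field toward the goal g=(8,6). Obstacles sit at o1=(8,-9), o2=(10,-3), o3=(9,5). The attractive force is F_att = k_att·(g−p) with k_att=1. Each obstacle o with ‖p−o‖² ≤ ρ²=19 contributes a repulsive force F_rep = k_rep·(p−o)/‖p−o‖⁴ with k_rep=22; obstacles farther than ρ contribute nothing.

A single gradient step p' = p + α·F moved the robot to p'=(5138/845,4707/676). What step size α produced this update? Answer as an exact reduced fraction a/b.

F_att = 1·(g−p) = 1·(2,-1) = (2.0000,-1.0000)
o1: d²=260 > ρ²=19 → inactive
o2: d²=116 > ρ²=19 → inactive
o3: d²=13 ≤ ρ²=19; F_rep = 22·(-3,2)/13² = (-0.3905,0.2604)
F = F_att + ΣF_rep = (1.6095,-0.7396)
Δp = p'−p = (0.0805,-0.0370); α = Δx/Fx = (68/845) / (272/169) = 1/20
check: Δy/Fy = (-25/676) / (-125/169) = 1/20 ✓

α = 1/20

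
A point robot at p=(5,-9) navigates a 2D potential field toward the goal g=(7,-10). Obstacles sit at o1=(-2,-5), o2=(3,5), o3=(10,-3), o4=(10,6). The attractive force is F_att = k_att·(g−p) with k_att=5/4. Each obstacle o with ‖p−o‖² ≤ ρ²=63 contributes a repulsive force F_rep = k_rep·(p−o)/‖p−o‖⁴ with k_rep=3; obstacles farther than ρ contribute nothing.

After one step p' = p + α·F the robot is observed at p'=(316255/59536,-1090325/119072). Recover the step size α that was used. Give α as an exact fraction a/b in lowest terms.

α = 1/8

F_att = 5/4·(g−p) = 5/4·(2,-1) = (2.5000,-1.2500)
o1: d²=65 > ρ²=63 → inactive
o2: d²=200 > ρ²=63 → inactive
o3: d²=61 ≤ ρ²=63; F_rep = 3·(-5,-6)/61² = (-0.0040,-0.0048)
o4: d²=250 > ρ²=63 → inactive
F = F_att + ΣF_rep = (2.4960,-1.2548)
Δp = p'−p = (0.3120,-0.1569); α = Δx/Fx = (18575/59536) / (18575/7442) = 1/8
check: Δy/Fy = (-18677/119072) / (-18677/14884) = 1/8 ✓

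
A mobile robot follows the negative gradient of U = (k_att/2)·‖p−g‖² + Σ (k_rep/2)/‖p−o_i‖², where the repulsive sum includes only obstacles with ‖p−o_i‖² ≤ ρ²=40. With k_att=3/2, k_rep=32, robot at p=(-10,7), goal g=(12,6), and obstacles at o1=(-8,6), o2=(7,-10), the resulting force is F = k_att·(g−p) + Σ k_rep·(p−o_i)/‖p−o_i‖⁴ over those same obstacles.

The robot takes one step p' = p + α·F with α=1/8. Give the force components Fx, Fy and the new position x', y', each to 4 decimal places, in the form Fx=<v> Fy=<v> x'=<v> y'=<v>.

Fx=30.4400 Fy=-0.2200 x'=-6.1950 y'=6.9725

F_att = 3/2·(g−p) = 3/2·(22,-1) = (33.0000,-1.5000)
o1: d²=5 ≤ ρ²=40; F_rep = 32·(-2,1)/5² = (-2.5600,1.2800)
o2: d²=578 > ρ²=40 → inactive
F = F_att + ΣF_rep = (30.4400,-0.2200)
p' = p + 1/8·F = (-6.1950,6.9725)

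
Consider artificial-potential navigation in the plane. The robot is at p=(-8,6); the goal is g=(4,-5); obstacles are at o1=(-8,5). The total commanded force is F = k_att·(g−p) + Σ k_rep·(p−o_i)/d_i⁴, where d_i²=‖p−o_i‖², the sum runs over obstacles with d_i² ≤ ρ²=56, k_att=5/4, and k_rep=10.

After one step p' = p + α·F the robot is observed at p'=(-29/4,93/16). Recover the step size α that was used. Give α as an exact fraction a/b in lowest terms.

α = 1/20

F_att = 5/4·(g−p) = 5/4·(12,-11) = (15.0000,-13.7500)
o1: d²=1 ≤ ρ²=56; F_rep = 10·(0,1)/1² = (0.0000,10.0000)
F = F_att + ΣF_rep = (15.0000,-3.7500)
Δp = p'−p = (0.7500,-0.1875); α = Δx/Fx = (3/4) / (15) = 1/20
check: Δy/Fy = (-3/16) / (-15/4) = 1/20 ✓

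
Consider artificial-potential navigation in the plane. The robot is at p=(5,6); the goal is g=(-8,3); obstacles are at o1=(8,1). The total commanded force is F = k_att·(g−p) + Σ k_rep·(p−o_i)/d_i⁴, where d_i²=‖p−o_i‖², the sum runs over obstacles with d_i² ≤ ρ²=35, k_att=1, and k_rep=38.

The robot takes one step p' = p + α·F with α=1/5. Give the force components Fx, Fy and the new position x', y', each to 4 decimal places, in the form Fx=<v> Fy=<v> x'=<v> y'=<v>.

Fx=-13.0986 Fy=-2.8356 x'=2.3803 y'=5.4329

F_att = 1·(g−p) = 1·(-13,-3) = (-13.0000,-3.0000)
o1: d²=34 ≤ ρ²=35; F_rep = 38·(-3,5)/34² = (-0.0986,0.1644)
F = F_att + ΣF_rep = (-13.0986,-2.8356)
p' = p + 1/5·F = (2.3803,5.4329)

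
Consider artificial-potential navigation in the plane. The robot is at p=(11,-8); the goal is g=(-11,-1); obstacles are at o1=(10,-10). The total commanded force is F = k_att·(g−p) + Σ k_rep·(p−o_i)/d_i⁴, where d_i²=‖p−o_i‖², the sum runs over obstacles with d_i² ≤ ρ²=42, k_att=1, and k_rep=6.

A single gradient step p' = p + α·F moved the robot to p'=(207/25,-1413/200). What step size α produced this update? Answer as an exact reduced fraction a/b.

F_att = 1·(g−p) = 1·(-22,7) = (-22.0000,7.0000)
o1: d²=5 ≤ ρ²=42; F_rep = 6·(1,2)/5² = (0.2400,0.4800)
F = F_att + ΣF_rep = (-21.7600,7.4800)
Δp = p'−p = (-2.7200,0.9350); α = Δx/Fx = (-68/25) / (-544/25) = 1/8
check: Δy/Fy = (187/200) / (187/25) = 1/8 ✓

α = 1/8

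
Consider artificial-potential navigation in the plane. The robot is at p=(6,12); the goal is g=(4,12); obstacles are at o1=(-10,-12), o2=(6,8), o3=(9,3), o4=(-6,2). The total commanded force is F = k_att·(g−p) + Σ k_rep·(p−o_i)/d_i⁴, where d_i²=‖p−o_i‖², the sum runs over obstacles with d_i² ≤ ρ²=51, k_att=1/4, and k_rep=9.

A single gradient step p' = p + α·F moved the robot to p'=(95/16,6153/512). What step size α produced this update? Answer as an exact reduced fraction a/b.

α = 1/8

F_att = 1/4·(g−p) = 1/4·(-2,0) = (-0.5000,0.0000)
o1: d²=832 > ρ²=51 → inactive
o2: d²=16 ≤ ρ²=51; F_rep = 9·(0,4)/16² = (0.0000,0.1406)
o3: d²=90 > ρ²=51 → inactive
o4: d²=244 > ρ²=51 → inactive
F = F_att + ΣF_rep = (-0.5000,0.1406)
Δp = p'−p = (-0.0625,0.0176); α = Δx/Fx = (-1/16) / (-1/2) = 1/8
check: Δy/Fy = (9/512) / (9/64) = 1/8 ✓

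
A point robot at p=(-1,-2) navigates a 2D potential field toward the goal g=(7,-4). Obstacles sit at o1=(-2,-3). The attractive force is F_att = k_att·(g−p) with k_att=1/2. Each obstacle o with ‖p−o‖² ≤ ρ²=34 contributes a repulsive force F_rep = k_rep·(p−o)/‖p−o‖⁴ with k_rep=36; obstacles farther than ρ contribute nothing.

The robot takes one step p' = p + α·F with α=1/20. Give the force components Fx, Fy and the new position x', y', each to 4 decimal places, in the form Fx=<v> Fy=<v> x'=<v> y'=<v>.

F_att = 1/2·(g−p) = 1/2·(8,-2) = (4.0000,-1.0000)
o1: d²=2 ≤ ρ²=34; F_rep = 36·(1,1)/2² = (9.0000,9.0000)
F = F_att + ΣF_rep = (13.0000,8.0000)
p' = p + 1/20·F = (-0.3500,-1.6000)

Fx=13.0000 Fy=8.0000 x'=-0.3500 y'=-1.6000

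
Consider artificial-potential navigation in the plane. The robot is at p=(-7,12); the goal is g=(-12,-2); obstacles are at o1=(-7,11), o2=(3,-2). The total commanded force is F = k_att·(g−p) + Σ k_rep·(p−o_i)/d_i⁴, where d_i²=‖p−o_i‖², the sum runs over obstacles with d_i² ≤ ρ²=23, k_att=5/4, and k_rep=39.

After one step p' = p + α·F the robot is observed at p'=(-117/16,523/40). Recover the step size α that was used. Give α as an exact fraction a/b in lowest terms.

F_att = 5/4·(g−p) = 5/4·(-5,-14) = (-6.2500,-17.5000)
o1: d²=1 ≤ ρ²=23; F_rep = 39·(0,1)/1² = (0.0000,39.0000)
o2: d²=296 > ρ²=23 → inactive
F = F_att + ΣF_rep = (-6.2500,21.5000)
Δp = p'−p = (-0.3125,1.0750); α = Δx/Fx = (-5/16) / (-25/4) = 1/20
check: Δy/Fy = (43/40) / (43/2) = 1/20 ✓

α = 1/20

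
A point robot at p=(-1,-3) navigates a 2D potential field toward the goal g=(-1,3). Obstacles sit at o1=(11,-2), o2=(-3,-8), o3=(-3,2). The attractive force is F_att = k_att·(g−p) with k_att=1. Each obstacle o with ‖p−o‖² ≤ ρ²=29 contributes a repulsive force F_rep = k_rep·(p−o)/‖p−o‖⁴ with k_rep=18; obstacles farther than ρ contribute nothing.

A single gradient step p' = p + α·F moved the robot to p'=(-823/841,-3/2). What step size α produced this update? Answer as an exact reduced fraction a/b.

F_att = 1·(g−p) = 1·(0,6) = (0.0000,6.0000)
o1: d²=145 > ρ²=29 → inactive
o2: d²=29 ≤ ρ²=29; F_rep = 18·(2,5)/29² = (0.0428,0.1070)
o3: d²=29 ≤ ρ²=29; F_rep = 18·(2,-5)/29² = (0.0428,-0.1070)
F = F_att + ΣF_rep = (0.0856,6.0000)
Δp = p'−p = (0.0214,1.5000); α = Δx/Fx = (18/841) / (72/841) = 1/4
check: Δy/Fy = (3/2) / (6) = 1/4 ✓

α = 1/4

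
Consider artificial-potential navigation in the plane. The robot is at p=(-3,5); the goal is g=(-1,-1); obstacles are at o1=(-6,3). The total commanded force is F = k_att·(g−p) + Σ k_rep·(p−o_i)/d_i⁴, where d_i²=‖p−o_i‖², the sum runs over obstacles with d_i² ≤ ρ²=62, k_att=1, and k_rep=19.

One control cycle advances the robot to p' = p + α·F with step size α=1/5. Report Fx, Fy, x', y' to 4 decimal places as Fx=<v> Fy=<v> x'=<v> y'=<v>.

Fx=2.3373 Fy=-5.7751 x'=-2.5325 y'=3.8450

F_att = 1·(g−p) = 1·(2,-6) = (2.0000,-6.0000)
o1: d²=13 ≤ ρ²=62; F_rep = 19·(3,2)/13² = (0.3373,0.2249)
F = F_att + ΣF_rep = (2.3373,-5.7751)
p' = p + 1/5·F = (-2.5325,3.8450)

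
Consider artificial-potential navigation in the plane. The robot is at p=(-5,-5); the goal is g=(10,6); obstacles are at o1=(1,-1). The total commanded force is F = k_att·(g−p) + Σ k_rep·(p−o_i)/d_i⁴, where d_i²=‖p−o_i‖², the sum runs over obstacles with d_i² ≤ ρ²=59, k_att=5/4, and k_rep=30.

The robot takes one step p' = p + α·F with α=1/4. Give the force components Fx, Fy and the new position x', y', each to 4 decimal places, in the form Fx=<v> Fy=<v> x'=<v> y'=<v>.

F_att = 5/4·(g−p) = 5/4·(15,11) = (18.7500,13.7500)
o1: d²=52 ≤ ρ²=59; F_rep = 30·(-6,-4)/52² = (-0.0666,-0.0444)
F = F_att + ΣF_rep = (18.6834,13.7056)
p' = p + 1/4·F = (-0.3291,-1.5736)

Fx=18.6834 Fy=13.7056 x'=-0.3291 y'=-1.5736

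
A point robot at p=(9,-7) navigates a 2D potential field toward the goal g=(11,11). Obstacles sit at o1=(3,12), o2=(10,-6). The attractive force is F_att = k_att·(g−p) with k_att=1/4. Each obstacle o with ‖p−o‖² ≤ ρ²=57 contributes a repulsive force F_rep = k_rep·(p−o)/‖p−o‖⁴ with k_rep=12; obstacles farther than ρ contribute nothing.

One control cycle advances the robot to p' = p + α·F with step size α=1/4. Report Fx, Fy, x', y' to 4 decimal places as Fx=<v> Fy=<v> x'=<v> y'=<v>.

Fx=-2.5000 Fy=1.5000 x'=8.3750 y'=-6.6250

F_att = 1/4·(g−p) = 1/4·(2,18) = (0.5000,4.5000)
o1: d²=397 > ρ²=57 → inactive
o2: d²=2 ≤ ρ²=57; F_rep = 12·(-1,-1)/2² = (-3.0000,-3.0000)
F = F_att + ΣF_rep = (-2.5000,1.5000)
p' = p + 1/4·F = (8.3750,-6.6250)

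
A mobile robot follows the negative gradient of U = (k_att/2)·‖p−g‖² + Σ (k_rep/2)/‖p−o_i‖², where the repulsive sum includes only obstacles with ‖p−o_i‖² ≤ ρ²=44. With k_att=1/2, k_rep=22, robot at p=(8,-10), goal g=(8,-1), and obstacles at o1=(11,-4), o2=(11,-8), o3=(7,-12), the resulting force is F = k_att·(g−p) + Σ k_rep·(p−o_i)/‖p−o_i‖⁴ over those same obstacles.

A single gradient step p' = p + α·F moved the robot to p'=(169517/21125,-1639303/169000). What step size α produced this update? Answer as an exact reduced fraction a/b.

F_att = 1/2·(g−p) = 1/2·(0,9) = (0.0000,4.5000)
o1: d²=45 > ρ²=44 → inactive
o2: d²=13 ≤ ρ²=44; F_rep = 22·(-3,-2)/13² = (-0.3905,-0.2604)
o3: d²=5 ≤ ρ²=44; F_rep = 22·(1,2)/5² = (0.8800,1.7600)
F = F_att + ΣF_rep = (0.4895,5.9996)
Δp = p'−p = (0.0245,0.3000); α = Δx/Fx = (517/21125) / (2068/4225) = 1/20
check: Δy/Fy = (50697/169000) / (50697/8450) = 1/20 ✓

α = 1/20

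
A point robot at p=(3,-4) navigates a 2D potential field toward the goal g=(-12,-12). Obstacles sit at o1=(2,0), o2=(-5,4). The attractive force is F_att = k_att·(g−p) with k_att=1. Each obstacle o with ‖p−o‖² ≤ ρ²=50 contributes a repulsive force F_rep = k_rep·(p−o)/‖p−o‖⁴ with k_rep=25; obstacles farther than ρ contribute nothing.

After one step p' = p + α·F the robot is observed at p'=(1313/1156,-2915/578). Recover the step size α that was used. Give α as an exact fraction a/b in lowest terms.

α = 1/8

F_att = 1·(g−p) = 1·(-15,-8) = (-15.0000,-8.0000)
o1: d²=17 ≤ ρ²=50; F_rep = 25·(1,-4)/17² = (0.0865,-0.3460)
o2: d²=128 > ρ²=50 → inactive
F = F_att + ΣF_rep = (-14.9135,-8.3460)
Δp = p'−p = (-1.8642,-1.0433); α = Δx/Fx = (-2155/1156) / (-4310/289) = 1/8
check: Δy/Fy = (-603/578) / (-2412/289) = 1/8 ✓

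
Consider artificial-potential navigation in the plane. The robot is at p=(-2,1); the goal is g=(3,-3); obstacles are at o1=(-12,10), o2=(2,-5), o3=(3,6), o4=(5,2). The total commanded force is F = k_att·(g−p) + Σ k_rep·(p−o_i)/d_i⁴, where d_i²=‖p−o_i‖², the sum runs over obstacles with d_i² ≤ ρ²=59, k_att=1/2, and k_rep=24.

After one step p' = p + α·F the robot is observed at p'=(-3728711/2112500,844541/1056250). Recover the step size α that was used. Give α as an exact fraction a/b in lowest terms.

α = 1/10

F_att = 1/2·(g−p) = 1/2·(5,-4) = (2.5000,-2.0000)
o1: d²=181 > ρ²=59 → inactive
o2: d²=52 ≤ ρ²=59; F_rep = 24·(-4,6)/52² = (-0.0355,0.0533)
o3: d²=50 ≤ ρ²=59; F_rep = 24·(-5,-5)/50² = (-0.0480,-0.0480)
o4: d²=50 ≤ ρ²=59; F_rep = 24·(-7,-1)/50² = (-0.0672,-0.0096)
F = F_att + ΣF_rep = (2.3493,-2.0043)
Δp = p'−p = (0.2349,-0.2004); α = Δx/Fx = (496289/2112500) / (496289/211250) = 1/10
check: Δy/Fy = (-211709/1056250) / (-211709/105625) = 1/10 ✓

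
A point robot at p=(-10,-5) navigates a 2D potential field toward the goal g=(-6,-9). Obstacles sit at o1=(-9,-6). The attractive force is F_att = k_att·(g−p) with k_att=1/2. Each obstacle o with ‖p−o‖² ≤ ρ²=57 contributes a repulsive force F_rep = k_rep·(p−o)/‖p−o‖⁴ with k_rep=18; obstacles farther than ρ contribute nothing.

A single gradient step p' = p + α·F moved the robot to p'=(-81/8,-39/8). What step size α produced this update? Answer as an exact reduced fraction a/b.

α = 1/20

F_att = 1/2·(g−p) = 1/2·(4,-4) = (2.0000,-2.0000)
o1: d²=2 ≤ ρ²=57; F_rep = 18·(-1,1)/2² = (-4.5000,4.5000)
F = F_att + ΣF_rep = (-2.5000,2.5000)
Δp = p'−p = (-0.1250,0.1250); α = Δx/Fx = (-1/8) / (-5/2) = 1/20
check: Δy/Fy = (1/8) / (5/2) = 1/20 ✓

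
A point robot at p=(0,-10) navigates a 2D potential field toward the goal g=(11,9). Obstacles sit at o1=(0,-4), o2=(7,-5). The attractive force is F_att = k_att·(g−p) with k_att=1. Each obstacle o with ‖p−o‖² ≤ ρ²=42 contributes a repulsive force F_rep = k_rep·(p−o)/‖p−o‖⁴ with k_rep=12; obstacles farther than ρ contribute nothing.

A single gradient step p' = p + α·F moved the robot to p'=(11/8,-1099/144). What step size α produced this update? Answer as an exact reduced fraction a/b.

F_att = 1·(g−p) = 1·(11,19) = (11.0000,19.0000)
o1: d²=36 ≤ ρ²=42; F_rep = 12·(0,-6)/36² = (0.0000,-0.0556)
o2: d²=74 > ρ²=42 → inactive
F = F_att + ΣF_rep = (11.0000,18.9444)
Δp = p'−p = (1.3750,2.3681); α = Δx/Fx = (11/8) / (11) = 1/8
check: Δy/Fy = (341/144) / (341/18) = 1/8 ✓

α = 1/8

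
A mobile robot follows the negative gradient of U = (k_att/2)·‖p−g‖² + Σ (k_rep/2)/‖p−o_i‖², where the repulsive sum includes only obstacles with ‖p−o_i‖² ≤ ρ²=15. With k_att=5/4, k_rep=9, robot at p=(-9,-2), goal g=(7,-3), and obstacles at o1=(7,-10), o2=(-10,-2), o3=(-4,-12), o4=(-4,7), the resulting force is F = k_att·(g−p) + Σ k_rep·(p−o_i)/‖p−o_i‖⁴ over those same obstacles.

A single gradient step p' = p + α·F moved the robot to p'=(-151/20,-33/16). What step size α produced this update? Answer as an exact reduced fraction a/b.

α = 1/20

F_att = 5/4·(g−p) = 5/4·(16,-1) = (20.0000,-1.2500)
o1: d²=320 > ρ²=15 → inactive
o2: d²=1 ≤ ρ²=15; F_rep = 9·(1,0)/1² = (9.0000,0.0000)
o3: d²=125 > ρ²=15 → inactive
o4: d²=106 > ρ²=15 → inactive
F = F_att + ΣF_rep = (29.0000,-1.2500)
Δp = p'−p = (1.4500,-0.0625); α = Δx/Fx = (29/20) / (29) = 1/20
check: Δy/Fy = (-1/16) / (-5/4) = 1/20 ✓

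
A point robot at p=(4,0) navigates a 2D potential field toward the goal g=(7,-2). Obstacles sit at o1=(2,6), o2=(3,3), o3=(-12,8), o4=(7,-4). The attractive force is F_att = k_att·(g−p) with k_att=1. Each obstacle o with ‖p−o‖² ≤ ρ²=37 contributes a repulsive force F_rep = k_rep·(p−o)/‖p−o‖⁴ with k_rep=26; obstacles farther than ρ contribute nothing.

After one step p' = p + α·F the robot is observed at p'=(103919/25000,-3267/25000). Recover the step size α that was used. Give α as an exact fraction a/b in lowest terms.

α = 1/20

F_att = 1·(g−p) = 1·(3,-2) = (3.0000,-2.0000)
o1: d²=40 > ρ²=37 → inactive
o2: d²=10 ≤ ρ²=37; F_rep = 26·(1,-3)/10² = (0.2600,-0.7800)
o3: d²=320 > ρ²=37 → inactive
o4: d²=25 ≤ ρ²=37; F_rep = 26·(-3,4)/25² = (-0.1248,0.1664)
F = F_att + ΣF_rep = (3.1352,-2.6136)
Δp = p'−p = (0.1568,-0.1307); α = Δx/Fx = (3919/25000) / (3919/1250) = 1/20
check: Δy/Fy = (-3267/25000) / (-3267/1250) = 1/20 ✓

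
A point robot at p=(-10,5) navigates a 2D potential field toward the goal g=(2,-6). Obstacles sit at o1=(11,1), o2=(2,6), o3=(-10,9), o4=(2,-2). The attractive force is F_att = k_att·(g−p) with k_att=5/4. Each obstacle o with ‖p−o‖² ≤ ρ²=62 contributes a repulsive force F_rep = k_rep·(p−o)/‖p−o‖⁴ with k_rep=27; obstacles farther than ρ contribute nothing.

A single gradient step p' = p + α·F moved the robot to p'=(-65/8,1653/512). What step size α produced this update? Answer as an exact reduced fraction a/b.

F_att = 5/4·(g−p) = 5/4·(12,-11) = (15.0000,-13.7500)
o1: d²=457 > ρ²=62 → inactive
o2: d²=145 > ρ²=62 → inactive
o3: d²=16 ≤ ρ²=62; F_rep = 27·(0,-4)/16² = (0.0000,-0.4219)
o4: d²=193 > ρ²=62 → inactive
F = F_att + ΣF_rep = (15.0000,-14.1719)
Δp = p'−p = (1.8750,-1.7715); α = Δx/Fx = (15/8) / (15) = 1/8
check: Δy/Fy = (-907/512) / (-907/64) = 1/8 ✓

α = 1/8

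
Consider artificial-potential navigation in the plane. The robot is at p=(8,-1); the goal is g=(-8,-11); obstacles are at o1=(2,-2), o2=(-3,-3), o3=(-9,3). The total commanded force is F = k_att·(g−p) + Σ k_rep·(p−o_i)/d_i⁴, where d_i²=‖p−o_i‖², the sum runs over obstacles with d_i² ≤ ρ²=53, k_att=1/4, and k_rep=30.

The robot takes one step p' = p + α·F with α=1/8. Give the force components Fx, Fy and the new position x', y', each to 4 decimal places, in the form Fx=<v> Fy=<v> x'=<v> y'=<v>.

Fx=-3.8685 Fy=-2.4781 x'=7.5164 y'=-1.3098

F_att = 1/4·(g−p) = 1/4·(-16,-10) = (-4.0000,-2.5000)
o1: d²=37 ≤ ρ²=53; F_rep = 30·(6,1)/37² = (0.1315,0.0219)
o2: d²=125 > ρ²=53 → inactive
o3: d²=305 > ρ²=53 → inactive
F = F_att + ΣF_rep = (-3.8685,-2.4781)
p' = p + 1/8·F = (7.5164,-1.3098)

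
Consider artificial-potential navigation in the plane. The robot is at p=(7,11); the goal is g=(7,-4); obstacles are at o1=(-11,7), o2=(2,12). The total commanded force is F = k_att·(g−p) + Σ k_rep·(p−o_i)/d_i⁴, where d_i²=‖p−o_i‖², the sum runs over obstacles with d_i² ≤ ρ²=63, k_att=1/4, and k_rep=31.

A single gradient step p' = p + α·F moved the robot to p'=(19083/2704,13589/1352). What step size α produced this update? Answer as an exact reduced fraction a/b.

α = 1/4

F_att = 1/4·(g−p) = 1/4·(0,-15) = (0.0000,-3.7500)
o1: d²=340 > ρ²=63 → inactive
o2: d²=26 ≤ ρ²=63; F_rep = 31·(5,-1)/26² = (0.2293,-0.0459)
F = F_att + ΣF_rep = (0.2293,-3.7959)
Δp = p'−p = (0.0573,-0.9490); α = Δx/Fx = (155/2704) / (155/676) = 1/4
check: Δy/Fy = (-1283/1352) / (-1283/338) = 1/4 ✓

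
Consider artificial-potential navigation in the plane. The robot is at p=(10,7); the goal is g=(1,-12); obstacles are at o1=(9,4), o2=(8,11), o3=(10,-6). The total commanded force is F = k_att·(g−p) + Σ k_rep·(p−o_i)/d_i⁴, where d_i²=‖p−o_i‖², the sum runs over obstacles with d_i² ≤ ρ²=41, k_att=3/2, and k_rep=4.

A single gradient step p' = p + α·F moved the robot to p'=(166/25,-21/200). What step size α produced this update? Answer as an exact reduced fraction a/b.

α = 1/4

F_att = 3/2·(g−p) = 3/2·(-9,-19) = (-13.5000,-28.5000)
o1: d²=10 ≤ ρ²=41; F_rep = 4·(1,3)/10² = (0.0400,0.1200)
o2: d²=20 ≤ ρ²=41; F_rep = 4·(2,-4)/20² = (0.0200,-0.0400)
o3: d²=169 > ρ²=41 → inactive
F = F_att + ΣF_rep = (-13.4400,-28.4200)
Δp = p'−p = (-3.3600,-7.1050); α = Δx/Fx = (-84/25) / (-336/25) = 1/4
check: Δy/Fy = (-1421/200) / (-1421/50) = 1/4 ✓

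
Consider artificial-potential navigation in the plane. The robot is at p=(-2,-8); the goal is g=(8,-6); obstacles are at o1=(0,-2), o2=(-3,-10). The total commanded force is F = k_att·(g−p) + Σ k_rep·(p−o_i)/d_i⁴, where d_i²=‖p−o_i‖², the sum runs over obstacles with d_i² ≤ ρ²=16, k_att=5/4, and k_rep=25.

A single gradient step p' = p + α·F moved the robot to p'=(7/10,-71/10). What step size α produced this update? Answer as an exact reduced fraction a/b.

α = 1/5

F_att = 5/4·(g−p) = 5/4·(10,2) = (12.5000,2.5000)
o1: d²=40 > ρ²=16 → inactive
o2: d²=5 ≤ ρ²=16; F_rep = 25·(1,2)/5² = (1.0000,2.0000)
F = F_att + ΣF_rep = (13.5000,4.5000)
Δp = p'−p = (2.7000,0.9000); α = Δx/Fx = (27/10) / (27/2) = 1/5
check: Δy/Fy = (9/10) / (9/2) = 1/5 ✓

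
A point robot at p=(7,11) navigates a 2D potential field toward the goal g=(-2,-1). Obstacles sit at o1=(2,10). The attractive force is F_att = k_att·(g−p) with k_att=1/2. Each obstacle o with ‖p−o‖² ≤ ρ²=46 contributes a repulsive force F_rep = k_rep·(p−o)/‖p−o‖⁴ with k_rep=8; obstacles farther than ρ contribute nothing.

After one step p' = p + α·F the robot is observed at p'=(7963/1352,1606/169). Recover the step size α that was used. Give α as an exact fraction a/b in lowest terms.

α = 1/4

F_att = 1/2·(g−p) = 1/2·(-9,-12) = (-4.5000,-6.0000)
o1: d²=26 ≤ ρ²=46; F_rep = 8·(5,1)/26² = (0.0592,0.0118)
F = F_att + ΣF_rep = (-4.4408,-5.9882)
Δp = p'−p = (-1.1102,-1.4970); α = Δx/Fx = (-1501/1352) / (-1501/338) = 1/4
check: Δy/Fy = (-253/169) / (-1012/169) = 1/4 ✓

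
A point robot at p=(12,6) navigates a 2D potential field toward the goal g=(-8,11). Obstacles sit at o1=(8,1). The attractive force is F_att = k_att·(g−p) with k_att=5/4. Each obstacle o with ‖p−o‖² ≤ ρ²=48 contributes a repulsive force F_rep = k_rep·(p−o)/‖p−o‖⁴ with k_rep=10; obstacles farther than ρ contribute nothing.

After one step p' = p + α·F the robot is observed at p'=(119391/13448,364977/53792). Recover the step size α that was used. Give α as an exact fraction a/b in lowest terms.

F_att = 5/4·(g−p) = 5/4·(-20,5) = (-25.0000,6.2500)
o1: d²=41 ≤ ρ²=48; F_rep = 10·(4,5)/41² = (0.0238,0.0297)
F = F_att + ΣF_rep = (-24.9762,6.2797)
Δp = p'−p = (-3.1220,0.7850); α = Δx/Fx = (-41985/13448) / (-41985/1681) = 1/8
check: Δy/Fy = (42225/53792) / (42225/6724) = 1/8 ✓

α = 1/8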